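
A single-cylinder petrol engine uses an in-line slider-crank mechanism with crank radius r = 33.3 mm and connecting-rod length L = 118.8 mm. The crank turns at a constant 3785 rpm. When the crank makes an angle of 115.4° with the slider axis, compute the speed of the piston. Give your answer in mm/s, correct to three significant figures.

10400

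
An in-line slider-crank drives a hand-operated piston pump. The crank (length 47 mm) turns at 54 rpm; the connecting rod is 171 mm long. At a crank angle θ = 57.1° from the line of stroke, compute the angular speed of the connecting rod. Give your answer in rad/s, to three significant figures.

0.868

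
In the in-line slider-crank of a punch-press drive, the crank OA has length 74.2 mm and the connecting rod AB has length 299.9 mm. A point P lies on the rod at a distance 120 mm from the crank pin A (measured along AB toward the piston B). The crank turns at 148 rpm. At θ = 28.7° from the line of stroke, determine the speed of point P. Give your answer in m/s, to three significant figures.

0.853

ω = 15.5 rad/s.  Crank-pin speed |V_A| = rω = 1.15 m/s, perpendicular to OA.
Rod angle: sinφ = −(r/L) sinθ ⇒ φ = -6.824°; ω_rod = −rω cosθ/√(L²−r²sin²θ) = -3.3875 rad/s.
V_P = V_A + ω_rod × AP, with AP = 0.12 m along the rod.
Components: V_Px = −rω sinθ − a·ω_rod·sinφ = -0.60055 m/s;  V_Py = rω cosθ + a·ω_rod·cosφ = +0.60509 m/s.
|V_P| = √(V_Px² + V_Py²) = 0.85252 m/s.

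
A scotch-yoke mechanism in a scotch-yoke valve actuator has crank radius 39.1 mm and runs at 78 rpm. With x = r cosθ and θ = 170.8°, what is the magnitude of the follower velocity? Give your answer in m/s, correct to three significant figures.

ω = 8.168 rad/s (from 78 rpm).
x = r cosθ ⇒ ẋ = −rω sinθ.
|v| = rω|sinθ| = 0.0391·8.168·|sin 170.8°| = 0.051062 m/s.

0.0511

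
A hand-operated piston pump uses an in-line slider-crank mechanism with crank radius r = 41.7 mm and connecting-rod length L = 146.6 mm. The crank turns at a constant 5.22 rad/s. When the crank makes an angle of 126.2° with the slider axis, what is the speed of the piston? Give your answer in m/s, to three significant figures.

0.145

ω = 5.22 rad/s
For an in-line slider-crank, x = r cosθ + √(L² − r² sin²θ), so v = −rω sinθ·[1 + r cosθ/√(L² − r² sin²θ)].
With r = 0.0417 m, L = 0.1466 m, θ = 126.2°: √(L² − r² sin²θ) = 0.14269 m.
v = −0.0417·5.22·0.80696·[1 + 0.0417·-0.59061/0.14269] = -0.14534 m/s.
|v| = 0.14534 m/s.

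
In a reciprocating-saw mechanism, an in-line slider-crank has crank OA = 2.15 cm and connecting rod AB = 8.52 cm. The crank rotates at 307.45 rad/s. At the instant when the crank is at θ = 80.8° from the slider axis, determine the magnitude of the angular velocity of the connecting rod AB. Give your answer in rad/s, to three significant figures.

ω = 307.4 rad/s
The rod makes angle φ with the slider axis where L sinφ = r sinθ; differentiating, L cosφ·φ̇ = r ω cosθ.
L cosφ = √(L² − r² sin²θ) = 0.082514 m.
|ω_rod| = r ω |cosθ| / √(L² − r² sin²θ) = 0.0215·307.4·0.15988/0.082514 = 12.808 rad/s.

12.8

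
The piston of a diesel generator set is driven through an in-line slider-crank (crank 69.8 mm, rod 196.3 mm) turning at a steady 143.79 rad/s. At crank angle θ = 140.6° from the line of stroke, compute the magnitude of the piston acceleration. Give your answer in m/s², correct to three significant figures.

ω = 143.8 rad/s
x(θ) = r cosθ + √(L² − r² sin²θ); with ω constant, a = ω²·d²x/dθ².
d²x/dθ² = −r cosθ − r²(cos2θ)/√u − r⁴ sin²2θ/(4u^{3/2}),  u = L² − r² sin²θ = 0.0365708 m².
Substituting r = 0.0698 m, L = 0.1963 m, θ = 140.6°: d²x/dθ² = +0.048172 m.
a = ω²·d²x/dθ² = (143.8)²·(+0.048172) = +995.98 m/s²;  |a| = 995.98 m/s².

996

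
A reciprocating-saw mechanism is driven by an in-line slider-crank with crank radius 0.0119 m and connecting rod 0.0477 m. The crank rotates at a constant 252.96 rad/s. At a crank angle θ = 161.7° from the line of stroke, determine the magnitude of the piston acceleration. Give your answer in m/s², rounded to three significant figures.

ω = 253 rad/s
x(θ) = r cosθ + √(L² − r² sin²θ); with ω constant, a = ω²·d²x/dθ².
d²x/dθ² = −r cosθ − r²(cos2θ)/√u − r⁴ sin²2θ/(4u^{3/2}),  u = L² − r² sin²θ = 0.00226133 m².
Substituting r = 0.0119 m, L = 0.0477 m, θ = 161.7°: d²x/dθ² = +0.0088909 m.
a = ω²·d²x/dθ² = (253)²·(+0.0088909) = +568.92 m/s²;  |a| = 568.92 m/s².

569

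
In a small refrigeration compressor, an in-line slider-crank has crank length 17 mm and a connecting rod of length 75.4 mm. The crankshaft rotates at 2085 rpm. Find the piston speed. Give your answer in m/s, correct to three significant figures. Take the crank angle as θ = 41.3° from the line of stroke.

2.87

ω = 2π·2085/60 = 218.3 rad/s
For an in-line slider-crank, x = r cosθ + √(L² − r² sin²θ), so v = −rω sinθ·[1 + r cosθ/√(L² − r² sin²θ)].
With r = 0.017 m, L = 0.0754 m, θ = 41.3°: √(L² − r² sin²θ) = 0.074561 m.
v = −0.017·218.3·0.66000·[1 + 0.017·0.75126/0.074561] = -2.8694 m/s.
|v| = 2.8694 m/s.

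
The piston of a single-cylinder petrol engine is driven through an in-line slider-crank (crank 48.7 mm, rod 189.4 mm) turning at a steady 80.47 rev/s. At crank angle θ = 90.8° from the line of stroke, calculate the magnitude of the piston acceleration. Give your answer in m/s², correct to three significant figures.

3480

ω = 2π·80.5 = 505.6 rad/s
x(θ) = r cosθ + √(L² − r² sin²θ); with ω constant, a = ω²·d²x/dθ².
d²x/dθ² = −r cosθ − r²(cos2θ)/√u − r⁴ sin²2θ/(4u^{3/2}),  u = L² − r² sin²θ = 0.0335011 m².
Substituting r = 0.0487 m, L = 0.1894 m, θ = 90.8°: d²x/dθ² = +0.013632 m.
a = ω²·d²x/dθ² = (505.6)²·(+0.013632) = +3485 m/s²;  |a| = 3485 m/s².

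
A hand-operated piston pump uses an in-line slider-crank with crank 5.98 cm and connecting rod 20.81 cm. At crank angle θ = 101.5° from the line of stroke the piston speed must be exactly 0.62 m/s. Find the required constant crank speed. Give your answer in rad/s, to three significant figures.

For an in-line slider-crank, |v_piston| = rω|sinθ|·[1 + r cosθ/√(L² − r² sin²θ)].
With r = 0.0598 m, L = 0.2081 m, θ = 101.5°: the bracketed kinematic factor |dx/dθ| = 0.055101 m.
ω = v/|dx/dθ| = 0.62/0.055101 = 11.252 rad/s.

11.3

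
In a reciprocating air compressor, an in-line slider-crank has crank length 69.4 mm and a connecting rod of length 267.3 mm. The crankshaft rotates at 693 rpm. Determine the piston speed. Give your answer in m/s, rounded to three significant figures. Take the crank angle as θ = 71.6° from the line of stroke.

5.18

ω = 2π·693/60 = 72.57 rad/s
For an in-line slider-crank, x = r cosθ + √(L² − r² sin²θ), so v = −rω sinθ·[1 + r cosθ/√(L² − r² sin²θ)].
With r = 0.0694 m, L = 0.2673 m, θ = 71.6°: √(L² − r² sin²θ) = 0.25906 m.
v = −0.0694·72.57·0.94888·[1 + 0.0694·0.31565/0.25906] = -5.183 m/s.
|v| = 5.183 m/s.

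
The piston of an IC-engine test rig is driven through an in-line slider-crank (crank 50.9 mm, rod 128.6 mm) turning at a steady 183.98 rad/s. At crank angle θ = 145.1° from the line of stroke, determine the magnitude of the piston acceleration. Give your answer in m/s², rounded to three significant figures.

ω = 184 rad/s
x(θ) = r cosθ + √(L² − r² sin²θ); with ω constant, a = ω²·d²x/dθ².
d²x/dθ² = −r cosθ − r²(cos2θ)/√u − r⁴ sin²2θ/(4u^{3/2}),  u = L² − r² sin²θ = 0.0156899 m².
Substituting r = 0.0509 m, L = 0.1286 m, θ = 145.1°: d²x/dθ² = +0.033852 m.
a = ω²·d²x/dθ² = (184)²·(+0.033852) = +1145.8 m/s²;  |a| = 1145.8 m/s².

1150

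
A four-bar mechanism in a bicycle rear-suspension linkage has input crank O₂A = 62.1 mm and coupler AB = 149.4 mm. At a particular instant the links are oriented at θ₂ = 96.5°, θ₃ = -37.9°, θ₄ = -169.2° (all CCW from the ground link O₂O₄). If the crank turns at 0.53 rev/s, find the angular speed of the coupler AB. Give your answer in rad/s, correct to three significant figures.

1.84

ω₂ = 3.33 rad/s (from 0.53 rev/s).
Differentiating the loop-closure r₂e^{iθ₂}+r₃e^{iθ₃}=r₁+r₄e^{iθ₄} gives r₂ω₂e^{iθ₂}+r₃ω₃e^{iθ₃}=r₄ω₄e^{iθ₄}.
Eliminating the other unknown: ω₃ = r₂ω₂ sin(θ₄−θ₂) / [r₃ sin(θ₃−θ₄)].
Numerator sine = +0.99719; denominator sine = +0.75126.
Result = 0.0621·3.33·(+0.99719) / (0.1494·(+0.75126)) = +1.8373 rad/s; magnitude 1.8373 rad/s.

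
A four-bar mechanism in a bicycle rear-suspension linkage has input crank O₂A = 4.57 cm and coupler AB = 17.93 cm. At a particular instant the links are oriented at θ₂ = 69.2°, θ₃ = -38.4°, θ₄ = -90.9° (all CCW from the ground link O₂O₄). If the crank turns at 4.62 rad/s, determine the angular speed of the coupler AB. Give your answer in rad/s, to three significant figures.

0.505

ω₂ = 4.62 rad/s
Differentiating the loop-closure r₂e^{iθ₂}+r₃e^{iθ₃}=r₁+r₄e^{iθ₄} gives r₂ω₂e^{iθ₂}+r₃ω₃e^{iθ₃}=r₄ω₄e^{iθ₄}.
Eliminating the other unknown: ω₃ = r₂ω₂ sin(θ₄−θ₂) / [r₃ sin(θ₃−θ₄)].
Numerator sine = -0.34038; denominator sine = +0.79335.
Result = 0.0457·4.62·(-0.34038) / (0.1793·(+0.79335)) = -0.50521 rad/s; magnitude 0.50521 rad/s.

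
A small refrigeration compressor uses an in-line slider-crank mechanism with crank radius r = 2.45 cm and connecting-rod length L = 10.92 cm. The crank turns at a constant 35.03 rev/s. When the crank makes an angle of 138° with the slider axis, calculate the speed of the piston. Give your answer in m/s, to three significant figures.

ω = 2π·35 = 220.1 rad/s
For an in-line slider-crank, x = r cosθ + √(L² − r² sin²θ), so v = −rω sinθ·[1 + r cosθ/√(L² − r² sin²θ)].
With r = 0.0245 m, L = 0.1092 m, θ = 138°: √(L² − r² sin²θ) = 0.10796 m.
v = −0.0245·220.1·0.66913·[1 + 0.0245·-0.74314/0.10796] = -2.9997 m/s.
|v| = 2.9997 m/s.

3.00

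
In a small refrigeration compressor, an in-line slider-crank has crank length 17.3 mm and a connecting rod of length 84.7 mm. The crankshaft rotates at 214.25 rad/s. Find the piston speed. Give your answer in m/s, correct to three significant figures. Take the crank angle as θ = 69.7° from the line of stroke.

ω = 214.2 rad/s
For an in-line slider-crank, x = r cosθ + √(L² − r² sin²θ), so v = −rω sinθ·[1 + r cosθ/√(L² − r² sin²θ)].
With r = 0.0173 m, L = 0.0847 m, θ = 69.7°: √(L² − r² sin²θ) = 0.083131 m.
v = −0.0173·214.2·0.93789·[1 + 0.0173·0.34694/0.083131] = -3.7273 m/s.
|v| = 3.7273 m/s.

3.73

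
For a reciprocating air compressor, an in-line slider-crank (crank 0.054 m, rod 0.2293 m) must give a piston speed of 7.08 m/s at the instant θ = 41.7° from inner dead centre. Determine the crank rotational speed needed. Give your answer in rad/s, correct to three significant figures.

167

For an in-line slider-crank, |v_piston| = rω|sinθ|·[1 + r cosθ/√(L² − r² sin²θ)].
With r = 0.054 m, L = 0.2293 m, θ = 41.7°: the bracketed kinematic factor |dx/dθ| = 0.042318 m.
ω = v/|dx/dθ| = 7.08/0.042318 = 167.31 rad/s.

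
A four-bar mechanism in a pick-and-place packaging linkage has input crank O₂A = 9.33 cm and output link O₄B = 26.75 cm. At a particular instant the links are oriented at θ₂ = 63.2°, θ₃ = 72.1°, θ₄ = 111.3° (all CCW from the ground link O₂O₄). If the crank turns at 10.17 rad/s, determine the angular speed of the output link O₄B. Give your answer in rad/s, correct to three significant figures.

ω₂ = 10.17 rad/s
Differentiating the loop-closure r₂e^{iθ₂}+r₃e^{iθ₃}=r₁+r₄e^{iθ₄} gives r₂ω₂e^{iθ₂}+r₃ω₃e^{iθ₃}=r₄ω₄e^{iθ₄}.
Eliminating the other unknown: ω₄ = r₂ω₂ sin(θ₂−θ₃) / [r₄ sin(θ₄−θ₃)].
Numerator sine = -0.15471; denominator sine = +0.63203.
Result = 0.0933·10.17·(-0.15471) / (0.2675·(+0.63203)) = -0.86828 rad/s; magnitude 0.86828 rad/s.

0.868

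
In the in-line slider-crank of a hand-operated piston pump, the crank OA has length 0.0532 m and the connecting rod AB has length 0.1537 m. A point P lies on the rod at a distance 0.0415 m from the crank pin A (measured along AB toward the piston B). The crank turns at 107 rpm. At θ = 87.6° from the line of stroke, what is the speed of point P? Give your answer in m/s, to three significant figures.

0.598

ω = 11.21 rad/s.  Crank-pin speed |V_A| = rω = 0.59611 m/s, perpendicular to OA.
Rod angle: sinφ = −(r/L) sinθ ⇒ φ = -20.232°; ω_rod = −rω cosθ/√(L²−r²sin²θ) = -0.17309 rad/s.
V_P = V_A + ω_rod × AP, with AP = 0.0415 m along the rod.
Components: V_Px = −rω sinθ − a·ω_rod·sinφ = -0.59807 m/s;  V_Py = rω cosθ + a·ω_rod·cosφ = +0.018222 m/s.
|V_P| = √(V_Px² + V_Py²) = 0.59835 m/s.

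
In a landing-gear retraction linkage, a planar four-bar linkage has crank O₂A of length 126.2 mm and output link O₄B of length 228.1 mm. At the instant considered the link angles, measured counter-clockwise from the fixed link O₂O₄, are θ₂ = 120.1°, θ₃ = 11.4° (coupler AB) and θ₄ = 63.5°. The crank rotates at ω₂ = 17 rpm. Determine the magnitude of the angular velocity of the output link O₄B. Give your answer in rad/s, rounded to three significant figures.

ω₂ = 1.78 rad/s (from 17 rpm).
Differentiating the loop-closure r₂e^{iθ₂}+r₃e^{iθ₃}=r₁+r₄e^{iθ₄} gives r₂ω₂e^{iθ₂}+r₃ω₃e^{iθ₃}=r₄ω₄e^{iθ₄}.
Eliminating the other unknown: ω₄ = r₂ω₂ sin(θ₂−θ₃) / [r₄ sin(θ₄−θ₃)].
Numerator sine = +0.94721; denominator sine = +0.78908.
Result = 0.1262·1.78·(+0.94721) / (0.2281·(+0.78908)) = +1.1823 rad/s; magnitude 1.1823 rad/s.

1.18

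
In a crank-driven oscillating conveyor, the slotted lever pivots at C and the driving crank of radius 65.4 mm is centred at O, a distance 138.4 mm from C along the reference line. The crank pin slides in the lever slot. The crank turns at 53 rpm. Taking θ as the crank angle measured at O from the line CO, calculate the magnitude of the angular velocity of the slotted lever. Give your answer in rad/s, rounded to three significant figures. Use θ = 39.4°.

1.67

ω = 5.55 rad/s (from 53 rpm).
Crank pin A relative to C: A = (d + r cosθ, r sinθ); lever angle φ = atan2(r sinθ, d + r cosθ).
Differentiating tanφ: φ̇ = rω(d cosθ + r)/(d² + r² + 2dr cosθ).
d² + r² + 2dr cosθ = |CA|² = 0.0374203 m²;  d cosθ + r = +0.17235 m.
|ω_lever| = |0.0654·5.55·+0.17235| / 0.0374203 = 1.6718 rad/s.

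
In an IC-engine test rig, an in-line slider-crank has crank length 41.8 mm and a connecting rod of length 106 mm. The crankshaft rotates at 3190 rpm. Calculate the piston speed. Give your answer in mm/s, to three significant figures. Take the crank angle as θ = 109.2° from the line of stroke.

11300

ω = 2π·3190/60 = 334.1 rad/s
For an in-line slider-crank, x = r cosθ + √(L² − r² sin²θ), so v = −rω sinθ·[1 + r cosθ/√(L² − r² sin²θ)].
With r = 0.0418 m, L = 0.106 m, θ = 109.2°: √(L² − r² sin²θ) = 0.098375 m.
v = −0.0418·334.1·0.94438·[1 + 0.0418·-0.32887/0.098375] = -11.344 m/s.
|v| = 11.344 m/s = 11344 mm/s.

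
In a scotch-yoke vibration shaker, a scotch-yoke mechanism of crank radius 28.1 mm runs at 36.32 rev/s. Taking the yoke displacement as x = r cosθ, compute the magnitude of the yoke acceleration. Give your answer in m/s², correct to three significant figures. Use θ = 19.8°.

1380

ω = 228.2 rad/s (from 36.32 rev/s).
x = r cosθ ⇒ ẍ = −rω² cosθ (ω constant).
|a| = rω²|cosθ| = 0.0281·(228.2)²·|cos 19.8°| = 1376.9 m/s².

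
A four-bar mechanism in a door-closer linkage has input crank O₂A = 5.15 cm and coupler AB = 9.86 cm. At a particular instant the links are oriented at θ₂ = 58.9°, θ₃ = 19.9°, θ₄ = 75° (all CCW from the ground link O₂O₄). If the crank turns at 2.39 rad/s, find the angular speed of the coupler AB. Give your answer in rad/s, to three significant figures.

0.422

ω₂ = 2.39 rad/s
Differentiating the loop-closure r₂e^{iθ₂}+r₃e^{iθ₃}=r₁+r₄e^{iθ₄} gives r₂ω₂e^{iθ₂}+r₃ω₃e^{iθ₃}=r₄ω₄e^{iθ₄}.
Eliminating the other unknown: ω₃ = r₂ω₂ sin(θ₄−θ₂) / [r₃ sin(θ₃−θ₄)].
Numerator sine = +0.27731; denominator sine = -0.82015.
Result = 0.0515·2.39·(+0.27731) / (0.0986·(-0.82015)) = -0.42209 rad/s; magnitude 0.42209 rad/s.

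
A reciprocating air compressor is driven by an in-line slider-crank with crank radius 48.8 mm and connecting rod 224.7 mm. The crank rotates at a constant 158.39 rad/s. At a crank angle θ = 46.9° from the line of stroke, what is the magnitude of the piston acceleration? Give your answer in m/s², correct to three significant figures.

ω = 158.4 rad/s
x(θ) = r cosθ + √(L² − r² sin²θ); with ω constant, a = ω²·d²x/dθ².
d²x/dθ² = −r cosθ − r²(cos2θ)/√u − r⁴ sin²2θ/(4u^{3/2}),  u = L² − r² sin²θ = 0.0492205 m².
Substituting r = 0.0488 m, L = 0.2247 m, θ = 46.9°: d²x/dθ² = -0.032762 m.
a = ω²·d²x/dθ² = (158.4)²·(-0.032762) = -821.9 m/s²;  |a| = 821.9 m/s².

822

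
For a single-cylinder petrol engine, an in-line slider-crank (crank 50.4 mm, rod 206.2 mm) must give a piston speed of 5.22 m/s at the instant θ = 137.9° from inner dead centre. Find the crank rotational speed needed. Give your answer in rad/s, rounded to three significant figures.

189

For an in-line slider-crank, |v_piston| = rω|sinθ|·[1 + r cosθ/√(L² − r² sin²θ)].
With r = 0.0504 m, L = 0.2062 m, θ = 137.9°: the bracketed kinematic factor |dx/dθ| = 0.027578 m.
ω = v/|dx/dθ| = 5.22/0.027578 = 189.28 rad/s.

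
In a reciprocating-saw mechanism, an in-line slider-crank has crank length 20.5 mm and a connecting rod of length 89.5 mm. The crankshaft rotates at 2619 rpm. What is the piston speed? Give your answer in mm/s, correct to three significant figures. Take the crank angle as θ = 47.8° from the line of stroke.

4820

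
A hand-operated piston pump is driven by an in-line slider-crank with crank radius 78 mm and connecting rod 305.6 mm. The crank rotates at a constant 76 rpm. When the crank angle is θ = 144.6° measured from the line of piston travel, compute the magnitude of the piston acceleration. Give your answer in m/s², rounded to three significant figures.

3.59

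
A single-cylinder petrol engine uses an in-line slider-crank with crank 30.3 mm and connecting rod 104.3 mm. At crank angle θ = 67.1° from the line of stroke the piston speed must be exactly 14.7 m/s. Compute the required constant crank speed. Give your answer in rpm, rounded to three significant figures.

4500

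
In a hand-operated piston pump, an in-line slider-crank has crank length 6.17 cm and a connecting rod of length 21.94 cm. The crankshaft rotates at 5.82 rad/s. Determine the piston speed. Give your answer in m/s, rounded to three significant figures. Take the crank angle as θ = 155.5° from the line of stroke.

0.111

ω = 5.82 rad/s
For an in-line slider-crank, x = r cosθ + √(L² − r² sin²θ), so v = −rω sinθ·[1 + r cosθ/√(L² − r² sin²θ)].
With r = 0.0617 m, L = 0.2194 m, θ = 155.5°: √(L² − r² sin²θ) = 0.2179 m.
v = −0.0617·5.82·0.41469·[1 + 0.0617·-0.90996/0.2179] = -0.11054 m/s.
|v| = 0.11054 m/s.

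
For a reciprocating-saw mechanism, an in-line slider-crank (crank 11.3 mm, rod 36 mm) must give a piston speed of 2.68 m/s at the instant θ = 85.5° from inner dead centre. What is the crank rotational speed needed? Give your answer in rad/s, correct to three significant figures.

For an in-line slider-crank, |v_piston| = rω|sinθ|·[1 + r cosθ/√(L² − r² sin²θ)].
With r = 0.0113 m, L = 0.036 m, θ = 85.5°: the bracketed kinematic factor |dx/dθ| = 0.011557 m.
ω = v/|dx/dθ| = 2.68/0.011557 = 231.89 rad/s.

232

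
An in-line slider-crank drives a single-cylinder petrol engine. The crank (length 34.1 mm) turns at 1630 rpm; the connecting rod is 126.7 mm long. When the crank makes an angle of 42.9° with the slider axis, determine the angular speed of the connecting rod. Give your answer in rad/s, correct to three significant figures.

34.2

ω = 170.7 rad/s (converted from 1630 rpm).
The rod makes angle φ with the slider axis where L sinφ = r sinθ; differentiating, L cosφ·φ̇ = r ω cosθ.
L cosφ = √(L² − r² sin²θ) = 0.12456 m.
|ω_rod| = r ω |cosθ| / √(L² − r² sin²θ) = 0.0341·170.7·0.73254/0.12456 = 34.233 rad/s.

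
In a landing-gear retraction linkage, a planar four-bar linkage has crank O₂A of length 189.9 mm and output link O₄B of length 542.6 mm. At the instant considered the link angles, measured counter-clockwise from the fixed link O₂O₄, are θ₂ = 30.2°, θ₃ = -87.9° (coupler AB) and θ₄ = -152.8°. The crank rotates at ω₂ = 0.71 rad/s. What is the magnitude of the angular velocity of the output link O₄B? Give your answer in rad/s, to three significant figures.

0.242

ω₂ = 0.71 rad/s
Differentiating the loop-closure r₂e^{iθ₂}+r₃e^{iθ₃}=r₁+r₄e^{iθ₄} gives r₂ω₂e^{iθ₂}+r₃ω₃e^{iθ₃}=r₄ω₄e^{iθ₄}.
Eliminating the other unknown: ω₄ = r₂ω₂ sin(θ₂−θ₃) / [r₄ sin(θ₄−θ₃)].
Numerator sine = +0.88213; denominator sine = -0.90557.
Result = 0.1899·0.71·(+0.88213) / (0.5426·(-0.90557)) = -0.24205 rad/s; magnitude 0.24205 rad/s.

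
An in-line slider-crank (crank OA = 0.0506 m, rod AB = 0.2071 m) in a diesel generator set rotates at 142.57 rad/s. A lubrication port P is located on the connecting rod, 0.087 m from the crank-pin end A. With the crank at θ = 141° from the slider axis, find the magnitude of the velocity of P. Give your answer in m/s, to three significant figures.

ω = 142.6 rad/s.  Crank-pin speed |V_A| = rω = 7.214 m/s, perpendicular to OA.
Rod angle: sinφ = −(r/L) sinθ ⇒ φ = -8.845°; ω_rod = −rω cosθ/√(L²−r²sin²θ) = +27.397 rad/s.
V_P = V_A + ω_rod × AP, with AP = 0.087 m along the rod.
Components: V_Px = −rω sinθ − a·ω_rod·sinφ = -4.1735 m/s;  V_Py = rω cosθ + a·ω_rod·cosφ = -3.2512 m/s.
|V_P| = √(V_Px² + V_Py²) = 5.2904 m/s.

5.29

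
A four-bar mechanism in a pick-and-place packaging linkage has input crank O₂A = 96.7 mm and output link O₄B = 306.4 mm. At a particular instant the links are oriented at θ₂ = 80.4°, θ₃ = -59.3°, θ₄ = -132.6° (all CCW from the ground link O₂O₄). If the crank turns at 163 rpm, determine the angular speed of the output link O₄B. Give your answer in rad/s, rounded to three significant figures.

3.64

ω₂ = 17.07 rad/s (from 163 rpm).
Differentiating the loop-closure r₂e^{iθ₂}+r₃e^{iθ₃}=r₁+r₄e^{iθ₄} gives r₂ω₂e^{iθ₂}+r₃ω₃e^{iθ₃}=r₄ω₄e^{iθ₄}.
Eliminating the other unknown: ω₄ = r₂ω₂ sin(θ₂−θ₃) / [r₄ sin(θ₄−θ₃)].
Numerator sine = +0.64679; denominator sine = -0.95782.
Result = 0.0967·17.07·(+0.64679) / (0.3064·(-0.95782)) = -3.6377 rad/s; magnitude 3.6377 rad/s.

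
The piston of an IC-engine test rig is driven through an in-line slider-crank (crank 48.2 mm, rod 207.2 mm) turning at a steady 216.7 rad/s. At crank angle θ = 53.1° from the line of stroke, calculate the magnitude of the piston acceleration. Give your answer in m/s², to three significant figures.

ω = 216.7 rad/s
x(θ) = r cosθ + √(L² − r² sin²θ); with ω constant, a = ω²·d²x/dθ².
d²x/dθ² = −r cosθ − r²(cos2θ)/√u − r⁴ sin²2θ/(4u^{3/2}),  u = L² − r² sin²θ = 0.0414461 m².
Substituting r = 0.0482 m, L = 0.2072 m, θ = 53.1°: d²x/dθ² = -0.025904 m.
a = ω²·d²x/dθ² = (216.7)²·(-0.025904) = -1216.4 m/s²;  |a| = 1216.4 m/s².

1220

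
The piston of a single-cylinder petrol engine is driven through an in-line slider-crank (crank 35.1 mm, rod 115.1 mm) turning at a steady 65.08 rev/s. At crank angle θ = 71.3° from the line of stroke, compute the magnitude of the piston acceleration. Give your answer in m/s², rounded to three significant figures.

414

ω = 2π·65.1 = 408.9 rad/s
x(θ) = r cosθ + √(L² − r² sin²θ); with ω constant, a = ω²·d²x/dθ².
d²x/dθ² = −r cosθ − r²(cos2θ)/√u − r⁴ sin²2θ/(4u^{3/2}),  u = L² − r² sin²θ = 0.0121426 m².
Substituting r = 0.0351 m, L = 0.1151 m, θ = 71.3°: d²x/dθ² = -0.0024763 m.
a = ω²·d²x/dθ² = (408.9)²·(-0.0024763) = -414.05 m/s²;  |a| = 414.05 m/s².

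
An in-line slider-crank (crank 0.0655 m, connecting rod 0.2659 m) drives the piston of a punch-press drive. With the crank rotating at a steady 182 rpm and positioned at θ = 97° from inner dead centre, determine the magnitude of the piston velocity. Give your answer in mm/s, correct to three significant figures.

1200

ω = 2π·182/60 = 19.06 rad/s
For an in-line slider-crank, x = r cosθ + √(L² − r² sin²θ), so v = −rω sinθ·[1 + r cosθ/√(L² − r² sin²θ)].
With r = 0.0655 m, L = 0.2659 m, θ = 97°: √(L² − r² sin²θ) = 0.25783 m.
v = −0.0655·19.06·0.99255·[1 + 0.0655·-0.12187/0.25783] = -1.2007 m/s.
|v| = 1.2007 m/s = 1200.7 mm/s.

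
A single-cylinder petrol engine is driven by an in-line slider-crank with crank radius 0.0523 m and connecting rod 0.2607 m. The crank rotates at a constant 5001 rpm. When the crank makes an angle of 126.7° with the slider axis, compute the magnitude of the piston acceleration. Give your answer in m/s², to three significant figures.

9380

ω = 2π·5001/60 = 523.7 rad/s
x(θ) = r cosθ + √(L² − r² sin²θ); with ω constant, a = ω²·d²x/dθ².
d²x/dθ² = −r cosθ − r²(cos2θ)/√u − r⁴ sin²2θ/(4u^{3/2}),  u = L² − r² sin²θ = 0.0662061 m².
Substituting r = 0.0523 m, L = 0.2607 m, θ = 126.7°: d²x/dθ² = +0.034192 m.
a = ω²·d²x/dθ² = (523.7)²·(+0.034192) = +9377.7 m/s²;  |a| = 9377.7 m/s².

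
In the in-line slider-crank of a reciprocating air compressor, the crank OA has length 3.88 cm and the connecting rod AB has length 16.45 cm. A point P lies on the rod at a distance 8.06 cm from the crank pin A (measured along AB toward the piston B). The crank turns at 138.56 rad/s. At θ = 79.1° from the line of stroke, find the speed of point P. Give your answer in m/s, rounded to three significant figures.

ω = 138.6 rad/s.  Crank-pin speed |V_A| = rω = 5.3761 m/s, perpendicular to OA.
Rod angle: sinφ = −(r/L) sinθ ⇒ φ = -13.392°; ω_rod = −rω cosθ/√(L²−r²sin²θ) = -6.3527 rad/s.
V_P = V_A + ω_rod × AP, with AP = 0.0806 m along the rod.
Components: V_Px = −rω sinθ − a·ω_rod·sinφ = -5.3977 m/s;  V_Py = rω cosθ + a·ω_rod·cosφ = +0.5185 m/s.
|V_P| = √(V_Px² + V_Py²) = 5.4226 m/s.

5.42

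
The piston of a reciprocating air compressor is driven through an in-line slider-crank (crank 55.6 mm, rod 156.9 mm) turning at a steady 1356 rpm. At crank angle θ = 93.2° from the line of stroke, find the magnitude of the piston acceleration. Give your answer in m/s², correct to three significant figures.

485

ω = 2π·1356/60 = 142 rad/s
x(θ) = r cosθ + √(L² − r² sin²θ); with ω constant, a = ω²·d²x/dθ².
d²x/dθ² = −r cosθ − r²(cos2θ)/√u − r⁴ sin²2θ/(4u^{3/2}),  u = L² − r² sin²θ = 0.0215359 m².
Substituting r = 0.0556 m, L = 0.1569 m, θ = 93.2°: d²x/dθ² = +0.024028 m.
a = ω²·d²x/dθ² = (142)²·(+0.024028) = +484.51 m/s²;  |a| = 484.51 m/s².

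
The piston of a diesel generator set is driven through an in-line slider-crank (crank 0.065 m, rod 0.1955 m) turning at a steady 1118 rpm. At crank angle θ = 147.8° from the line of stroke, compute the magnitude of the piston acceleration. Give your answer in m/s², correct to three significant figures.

617

ω = 2π·1118/60 = 117.1 rad/s
x(θ) = r cosθ + √(L² − r² sin²θ); with ω constant, a = ω²·d²x/dθ².
d²x/dθ² = −r cosθ − r²(cos2θ)/√u − r⁴ sin²2θ/(4u^{3/2}),  u = L² − r² sin²θ = 0.0370205 m².
Substituting r = 0.065 m, L = 0.1955 m, θ = 147.8°: d²x/dθ² = +0.045005 m.
a = ω²·d²x/dθ² = (117.1)²·(+0.045005) = +616.88 m/s²;  |a| = 616.88 m/s².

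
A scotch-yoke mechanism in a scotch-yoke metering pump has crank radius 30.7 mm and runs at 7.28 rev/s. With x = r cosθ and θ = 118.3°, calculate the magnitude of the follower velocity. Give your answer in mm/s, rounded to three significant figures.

ω = 45.74 rad/s (from 7.28 rev/s).
x = r cosθ ⇒ ẋ = −rω sinθ.
|v| = rω|sinθ| = 0.0307·45.74·|sin 118.3°| = 1.2364 m/s = 1236.4 mm/s.

1240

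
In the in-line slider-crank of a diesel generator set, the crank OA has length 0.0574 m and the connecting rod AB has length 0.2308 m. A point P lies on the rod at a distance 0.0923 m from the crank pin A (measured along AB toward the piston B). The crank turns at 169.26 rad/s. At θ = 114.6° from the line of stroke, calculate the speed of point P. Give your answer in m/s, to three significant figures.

8.80

ω = 169.3 rad/s.  Crank-pin speed |V_A| = rω = 9.7155 m/s, perpendicular to OA.
Rod angle: sinφ = −(r/L) sinθ ⇒ φ = -13.069°; ω_rod = −rω cosθ/√(L²−r²sin²θ) = +17.989 rad/s.
V_P = V_A + ω_rod × AP, with AP = 0.0923 m along the rod.
Components: V_Px = −rω sinθ − a·ω_rod·sinφ = -8.4582 m/s;  V_Py = rω cosθ + a·ω_rod·cosφ = -2.427 m/s.
|V_P| = √(V_Px² + V_Py²) = 8.7996 m/s.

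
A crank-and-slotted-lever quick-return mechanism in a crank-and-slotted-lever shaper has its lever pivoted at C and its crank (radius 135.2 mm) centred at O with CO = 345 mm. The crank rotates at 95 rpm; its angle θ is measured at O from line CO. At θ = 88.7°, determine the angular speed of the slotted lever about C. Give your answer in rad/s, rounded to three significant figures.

1.38

ω = 9.948 rad/s (from 95 rpm).
Crank pin A relative to C: A = (d + r cosθ, r sinθ); lever angle φ = atan2(r sinθ, d + r cosθ).
Differentiating tanφ: φ̇ = rω(d cosθ + r)/(d² + r² + 2dr cosθ).
d² + r² + 2dr cosθ = |CA|² = 0.13942 m²;  d cosθ + r = +0.14303 m.
|ω_lever| = |0.1352·9.948·+0.14303| / 0.13942 = 1.3798 rad/s.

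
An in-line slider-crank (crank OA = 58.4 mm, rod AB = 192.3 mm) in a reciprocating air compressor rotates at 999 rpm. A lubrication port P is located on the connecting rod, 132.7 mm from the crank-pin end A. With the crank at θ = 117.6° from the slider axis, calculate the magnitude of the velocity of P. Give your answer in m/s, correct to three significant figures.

4.95

ω = 104.6 rad/s.  Crank-pin speed |V_A| = rω = 6.1095 m/s, perpendicular to OA.
Rod angle: sinφ = −(r/L) sinθ ⇒ φ = -15.613°; ω_rod = −rω cosθ/√(L²−r²sin²θ) = +15.283 rad/s.
V_P = V_A + ω_rod × AP, with AP = 0.1327 m along the rod.
Components: V_Px = −rω sinθ − a·ω_rod·sinφ = -4.8685 m/s;  V_Py = rω cosθ + a·ω_rod·cosφ = -0.87727 m/s.
|V_P| = √(V_Px² + V_Py²) = 4.9469 m/s.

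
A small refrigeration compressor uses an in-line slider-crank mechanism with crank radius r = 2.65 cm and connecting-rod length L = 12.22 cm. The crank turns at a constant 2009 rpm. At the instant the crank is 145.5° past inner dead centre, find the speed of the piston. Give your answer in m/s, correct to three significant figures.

ω = 2π·2009/60 = 210.4 rad/s
For an in-line slider-crank, x = r cosθ + √(L² − r² sin²θ), so v = −rω sinθ·[1 + r cosθ/√(L² − r² sin²θ)].
With r = 0.0265 m, L = 0.1222 m, θ = 145.5°: √(L² − r² sin²θ) = 0.12127 m.
v = −0.0265·210.4·0.56641·[1 + 0.0265·-0.82413/0.12127] = -2.5891 m/s.
|v| = 2.5891 m/s.

2.59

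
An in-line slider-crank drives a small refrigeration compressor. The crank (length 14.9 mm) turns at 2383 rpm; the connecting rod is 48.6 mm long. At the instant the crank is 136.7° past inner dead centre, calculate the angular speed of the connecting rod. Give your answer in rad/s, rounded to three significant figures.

57.0

ω = 249.5 rad/s (converted from 2383 rpm).
The rod makes angle φ with the slider axis where L sinφ = r sinθ; differentiating, L cosφ·φ̇ = r ω cosθ.
L cosφ = √(L² − r² sin²θ) = 0.047514 m.
|ω_rod| = r ω |cosθ| / √(L² − r² sin²θ) = 0.0149·249.5·0.72777/0.047514 = 56.953 rad/s.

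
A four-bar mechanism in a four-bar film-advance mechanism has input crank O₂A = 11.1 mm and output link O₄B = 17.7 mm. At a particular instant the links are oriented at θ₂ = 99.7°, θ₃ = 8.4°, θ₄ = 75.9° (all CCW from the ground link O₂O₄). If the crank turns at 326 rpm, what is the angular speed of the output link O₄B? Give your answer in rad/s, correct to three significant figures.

ω₂ = 34.14 rad/s (from 326 rpm).
Differentiating the loop-closure r₂e^{iθ₂}+r₃e^{iθ₃}=r₁+r₄e^{iθ₄} gives r₂ω₂e^{iθ₂}+r₃ω₃e^{iθ₃}=r₄ω₄e^{iθ₄}.
Eliminating the other unknown: ω₄ = r₂ω₂ sin(θ₂−θ₃) / [r₄ sin(θ₄−θ₃)].
Numerator sine = +0.99974; denominator sine = +0.92388.
Result = 0.0111·34.14·(+0.99974) / (0.0177·(+0.92388)) = +23.167 rad/s; magnitude 23.167 rad/s.

23.2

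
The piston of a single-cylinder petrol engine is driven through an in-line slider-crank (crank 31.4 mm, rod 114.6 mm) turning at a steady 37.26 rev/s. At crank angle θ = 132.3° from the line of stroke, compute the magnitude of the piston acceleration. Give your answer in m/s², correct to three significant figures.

1190

ω = 2π·37.3 = 234.1 rad/s
x(θ) = r cosθ + √(L² − r² sin²θ); with ω constant, a = ω²·d²x/dθ².
d²x/dθ² = −r cosθ − r²(cos2θ)/√u − r⁴ sin²2θ/(4u^{3/2}),  u = L² − r² sin²θ = 0.0125938 m².
Substituting r = 0.0314 m, L = 0.1146 m, θ = 132.3°: d²x/dθ² = +0.021789 m.
a = ω²·d²x/dθ² = (234.1)²·(+0.021789) = +1194.2 m/s²;  |a| = 1194.2 m/s².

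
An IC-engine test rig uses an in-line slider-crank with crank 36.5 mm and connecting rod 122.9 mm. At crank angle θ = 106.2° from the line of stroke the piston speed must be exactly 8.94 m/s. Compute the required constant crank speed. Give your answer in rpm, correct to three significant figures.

2670

For an in-line slider-crank, |v_piston| = rω|sinθ|·[1 + r cosθ/√(L² − r² sin²θ)].
With r = 0.0365 m, L = 0.1229 m, θ = 106.2°: the bracketed kinematic factor |dx/dθ| = 0.032021 m.
ω = v/|dx/dθ| = 8.94/0.032021 = 279.19 rad/s.
N = 60ω/(2π) = 2666.1 rpm.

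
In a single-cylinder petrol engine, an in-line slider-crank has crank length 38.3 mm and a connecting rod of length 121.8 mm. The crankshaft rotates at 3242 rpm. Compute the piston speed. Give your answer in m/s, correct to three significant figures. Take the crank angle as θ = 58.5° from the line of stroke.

ω = 2π·3242/60 = 339.5 rad/s
For an in-line slider-crank, x = r cosθ + √(L² − r² sin²θ), so v = −rω sinθ·[1 + r cosθ/√(L² − r² sin²θ)].
With r = 0.0383 m, L = 0.1218 m, θ = 58.5°: √(L² − r² sin²θ) = 0.11734 m.
v = −0.0383·339.5·0.85264·[1 + 0.0383·0.52250/0.11734] = -12.978 m/s.
|v| = 12.978 m/s.

13.0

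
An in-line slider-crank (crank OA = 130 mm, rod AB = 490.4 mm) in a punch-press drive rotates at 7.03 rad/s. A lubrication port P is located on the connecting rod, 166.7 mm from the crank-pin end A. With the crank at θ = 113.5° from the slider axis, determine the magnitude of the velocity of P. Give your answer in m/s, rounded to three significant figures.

ω = 7.03 rad/s.  Crank-pin speed |V_A| = rω = 0.9139 m/s, perpendicular to OA.
Rod angle: sinφ = −(r/L) sinθ ⇒ φ = -14.070°; ω_rod = −rω cosθ/√(L²−r²sin²θ) = +0.76608 rad/s.
V_P = V_A + ω_rod × AP, with AP = 0.1667 m along the rod.
Components: V_Px = −rω sinθ − a·ω_rod·sinφ = -0.80706 m/s;  V_Py = rω cosθ + a·ω_rod·cosφ = -0.24054 m/s.
|V_P| = √(V_Px² + V_Py²) = 0.84214 m/s.

0.842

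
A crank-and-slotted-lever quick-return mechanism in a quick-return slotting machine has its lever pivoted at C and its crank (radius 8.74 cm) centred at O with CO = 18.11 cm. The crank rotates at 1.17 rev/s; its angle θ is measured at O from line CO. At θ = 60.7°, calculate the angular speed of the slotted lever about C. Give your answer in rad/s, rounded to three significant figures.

2.02

ω = 7.351 rad/s (from 1.17 rev/s).
Crank pin A relative to C: A = (d + r cosθ, r sinθ); lever angle φ = atan2(r sinθ, d + r cosθ).
Differentiating tanφ: φ̇ = rω(d cosθ + r)/(d² + r² + 2dr cosθ).
d² + r² + 2dr cosθ = |CA|² = 0.055928 m²;  d cosθ + r = +0.17603 m.
|ω_lever| = |0.0874·7.351·+0.17603| / 0.055928 = 2.0222 rad/s.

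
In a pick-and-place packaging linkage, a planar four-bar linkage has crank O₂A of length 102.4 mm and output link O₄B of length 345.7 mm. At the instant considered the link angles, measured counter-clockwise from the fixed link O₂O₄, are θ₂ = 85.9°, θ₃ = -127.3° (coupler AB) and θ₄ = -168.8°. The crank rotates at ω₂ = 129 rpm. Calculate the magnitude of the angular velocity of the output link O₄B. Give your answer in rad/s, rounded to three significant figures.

3.31

ω₂ = 13.51 rad/s (from 129 rpm).
Differentiating the loop-closure r₂e^{iθ₂}+r₃e^{iθ₃}=r₁+r₄e^{iθ₄} gives r₂ω₂e^{iθ₂}+r₃ω₃e^{iθ₃}=r₄ω₄e^{iθ₄}.
Eliminating the other unknown: ω₄ = r₂ω₂ sin(θ₂−θ₃) / [r₄ sin(θ₄−θ₃)].
Numerator sine = -0.54756; denominator sine = -0.66262.
Result = 0.1024·13.51·(-0.54756) / (0.3457·(-0.66262)) = +3.3067 rad/s; magnitude 3.3067 rad/s.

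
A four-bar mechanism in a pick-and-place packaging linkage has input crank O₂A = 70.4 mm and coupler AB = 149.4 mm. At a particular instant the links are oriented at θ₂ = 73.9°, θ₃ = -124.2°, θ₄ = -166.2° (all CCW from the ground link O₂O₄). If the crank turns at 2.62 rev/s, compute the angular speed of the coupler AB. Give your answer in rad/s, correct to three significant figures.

10.0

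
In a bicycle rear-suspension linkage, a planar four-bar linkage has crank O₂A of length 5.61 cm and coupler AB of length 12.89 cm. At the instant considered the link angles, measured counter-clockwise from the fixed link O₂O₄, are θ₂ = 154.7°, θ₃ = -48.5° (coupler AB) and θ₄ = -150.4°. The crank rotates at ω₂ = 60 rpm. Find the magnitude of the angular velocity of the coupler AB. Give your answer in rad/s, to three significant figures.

ω₂ = 6.283 rad/s (from 60 rpm).
Differentiating the loop-closure r₂e^{iθ₂}+r₃e^{iθ₃}=r₁+r₄e^{iθ₄} gives r₂ω₂e^{iθ₂}+r₃ω₃e^{iθ₃}=r₄ω₄e^{iθ₄}.
Eliminating the other unknown: ω₃ = r₂ω₂ sin(θ₄−θ₂) / [r₃ sin(θ₃−θ₄)].
Numerator sine = +0.81815; denominator sine = +0.97851.
Result = 0.0561·6.283·(+0.81815) / (0.1289·(+0.97851)) = +2.2864 rad/s; magnitude 2.2864 rad/s.

2.29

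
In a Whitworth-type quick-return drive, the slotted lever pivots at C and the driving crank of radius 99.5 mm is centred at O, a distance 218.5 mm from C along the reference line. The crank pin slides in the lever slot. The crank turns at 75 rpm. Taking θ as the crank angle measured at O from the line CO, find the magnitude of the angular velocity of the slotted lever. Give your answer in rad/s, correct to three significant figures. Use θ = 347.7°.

ω = 7.854 rad/s (from 75 rpm).
Crank pin A relative to C: A = (d + r cosθ, r sinθ); lever angle φ = atan2(r sinθ, d + r cosθ).
Differentiating tanφ: φ̇ = rω(d cosθ + r)/(d² + r² + 2dr cosθ).
d² + r² + 2dr cosθ = |CA|² = 0.100126 m²;  d cosθ + r = +0.31298 m.
|ω_lever| = |0.0995·7.854·+0.31298| / 0.100126 = 2.4428 rad/s.

2.44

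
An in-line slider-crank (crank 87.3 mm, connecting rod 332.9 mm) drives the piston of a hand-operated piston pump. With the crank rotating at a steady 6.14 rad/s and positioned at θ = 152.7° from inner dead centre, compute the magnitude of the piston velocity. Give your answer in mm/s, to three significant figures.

188

ω = 6.14 rad/s
For an in-line slider-crank, x = r cosθ + √(L² − r² sin²θ), so v = −rω sinθ·[1 + r cosθ/√(L² − r² sin²θ)].
With r = 0.0873 m, L = 0.3329 m, θ = 152.7°: √(L² − r² sin²θ) = 0.33048 m.
v = −0.0873·6.14·0.45865·[1 + 0.0873·-0.88862/0.33048] = -0.18814 m/s.
|v| = 0.18814 m/s = 188.14 mm/s.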